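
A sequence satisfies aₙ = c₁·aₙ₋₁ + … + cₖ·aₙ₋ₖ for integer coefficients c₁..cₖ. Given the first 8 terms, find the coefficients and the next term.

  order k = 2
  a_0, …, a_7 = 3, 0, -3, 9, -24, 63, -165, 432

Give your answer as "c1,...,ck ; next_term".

  a_2 = -3·0 + -1·3 = -3
  a_3 = -3·-3 + -1·0 = 9
  a_4 = -3·9 + -1·-3 = -24
  a_5 = -3·-24 + -1·9 = 63
  a_6 = -3·63 + -1·-24 = -165
  a_7 = -3·-165 + -1·63 = 432
  a_8 = -3·432 + -1·-165 = -1131

-3,-1 ; -1131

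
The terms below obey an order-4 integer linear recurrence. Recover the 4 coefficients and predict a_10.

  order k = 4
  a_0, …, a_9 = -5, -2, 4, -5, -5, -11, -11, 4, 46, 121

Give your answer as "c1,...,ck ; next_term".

2,-1,-2,-1 ; 199

  a_4 = 2·-5 + -1·4 + -2·-2 + -1·-5 = -5
  a_5 = 2·-5 + -1·-5 + -2·4 + -1·-2 = -11
  a_6 = 2·-11 + -1·-5 + -2·-5 + -1·4 = -11
  a_7 = 2·-11 + -1·-11 + -2·-5 + -1·-5 = 4
  a_8 = 2·4 + -1·-11 + -2·-11 + -1·-5 = 46
  a_9 = 2·46 + -1·4 + -2·-11 + -1·-11 = 121
  a_10 = 2·121 + -1·46 + -2·4 + -1·-11 = 199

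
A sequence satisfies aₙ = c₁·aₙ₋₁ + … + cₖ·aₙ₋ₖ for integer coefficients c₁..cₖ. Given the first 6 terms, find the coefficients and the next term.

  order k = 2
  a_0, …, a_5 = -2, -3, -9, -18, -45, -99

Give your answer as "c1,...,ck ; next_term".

1,3 ; -234

  a_2 = 1·-3 + 3·-2 = -9
  a_3 = 1·-9 + 3·-3 = -18
  a_4 = 1·-18 + 3·-9 = -45
  a_5 = 1·-45 + 3·-18 = -99
  a_6 = 1·-99 + 3·-45 = -234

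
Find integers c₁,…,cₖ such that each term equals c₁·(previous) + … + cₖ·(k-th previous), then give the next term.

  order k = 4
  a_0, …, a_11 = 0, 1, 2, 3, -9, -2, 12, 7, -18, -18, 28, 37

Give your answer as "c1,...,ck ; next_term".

-1,-2,-2,-1 ; -39

  a_4 = -1·3 + -2·2 + -2·1 + -1·0 = -9
  a_5 = -1·-9 + -2·3 + -2·2 + -1·1 = -2
  a_6 = -1·-2 + -2·-9 + -2·3 + -1·2 = 12
  a_7 = -1·12 + -2·-2 + -2·-9 + -1·3 = 7
  a_8 = -1·7 + -2·12 + -2·-2 + -1·-9 = -18
  a_9 = -1·-18 + -2·7 + -2·12 + -1·-2 = -18
  a_10 = -1·-18 + -2·-18 + -2·7 + -1·12 = 28
  a_11 = -1·28 + -2·-18 + -2·-18 + -1·7 = 37
  a_12 = -1·37 + -2·28 + -2·-18 + -1·-18 = -39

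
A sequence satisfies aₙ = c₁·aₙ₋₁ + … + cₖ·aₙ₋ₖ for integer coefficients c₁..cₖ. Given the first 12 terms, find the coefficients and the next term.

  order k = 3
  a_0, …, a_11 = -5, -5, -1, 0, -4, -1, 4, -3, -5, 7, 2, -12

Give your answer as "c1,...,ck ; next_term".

  a_3 = 0·-1 + -1·-5 + 1·-5 = 0
  a_4 = 0·0 + -1·-1 + 1·-5 = -4
  a_5 = 0·-4 + -1·0 + 1·-1 = -1
  a_6 = 0·-1 + -1·-4 + 1·0 = 4
  a_7 = 0·4 + -1·-1 + 1·-4 = -3
  a_8 = 0·-3 + -1·4 + 1·-1 = -5
  a_9 = 0·-5 + -1·-3 + 1·4 = 7
  a_10 = 0·7 + -1·-5 + 1·-3 = 2
  a_11 = 0·2 + -1·7 + 1·-5 = -12
  a_12 = 0·-12 + -1·2 + 1·7 = 5

0,-1,1 ; 5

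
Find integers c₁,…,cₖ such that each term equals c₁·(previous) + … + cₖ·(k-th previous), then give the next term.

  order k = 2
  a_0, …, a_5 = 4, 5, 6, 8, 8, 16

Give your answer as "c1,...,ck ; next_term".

-2,4 ; 0

  a_2 = -2·5 + 4·4 = 6
  a_3 = -2·6 + 4·5 = 8
  a_4 = -2·8 + 4·6 = 8
  a_5 = -2·8 + 4·8 = 16
  a_6 = -2·16 + 4·8 = 0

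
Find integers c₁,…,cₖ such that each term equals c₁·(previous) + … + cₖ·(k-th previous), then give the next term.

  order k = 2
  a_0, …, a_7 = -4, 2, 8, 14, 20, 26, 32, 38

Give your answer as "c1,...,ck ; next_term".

  a_2 = 2·2 + -1·-4 = 8
  a_3 = 2·8 + -1·2 = 14
  a_4 = 2·14 + -1·8 = 20
  a_5 = 2·20 + -1·14 = 26
  a_6 = 2·26 + -1·20 = 32
  a_7 = 2·32 + -1·26 = 38
  a_8 = 2·38 + -1·32 = 44

2,-1 ; 44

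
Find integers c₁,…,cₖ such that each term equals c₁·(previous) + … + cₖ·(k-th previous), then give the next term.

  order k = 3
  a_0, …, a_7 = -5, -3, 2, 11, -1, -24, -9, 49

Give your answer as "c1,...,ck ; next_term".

0,-2,-1 ; 42

  a_3 = 0·2 + -2·-3 + -1·-5 = 11
  a_4 = 0·11 + -2·2 + -1·-3 = -1
  a_5 = 0·-1 + -2·11 + -1·2 = -24
  a_6 = 0·-24 + -2·-1 + -1·11 = -9
  a_7 = 0·-9 + -2·-24 + -1·-1 = 49
  a_8 = 0·49 + -2·-9 + -1·-24 = 42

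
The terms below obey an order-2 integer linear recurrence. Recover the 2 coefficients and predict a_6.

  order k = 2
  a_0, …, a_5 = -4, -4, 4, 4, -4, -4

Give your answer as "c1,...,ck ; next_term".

  a_2 = 0·-4 + -1·-4 = 4
  a_3 = 0·4 + -1·-4 = 4
  a_4 = 0·4 + -1·4 = -4
  a_5 = 0·-4 + -1·4 = -4
  a_6 = 0·-4 + -1·-4 = 4

0,-1 ; 4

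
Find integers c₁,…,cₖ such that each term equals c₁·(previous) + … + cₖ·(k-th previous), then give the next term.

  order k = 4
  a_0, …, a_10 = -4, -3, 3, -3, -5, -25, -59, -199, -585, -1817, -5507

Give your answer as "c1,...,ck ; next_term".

  a_4 = 2·-3 + 3·3 + 0·-3 + 2·-4 = -5
  a_5 = 2·-5 + 3·-3 + 0·3 + 2·-3 = -25
  a_6 = 2·-25 + 3·-5 + 0·-3 + 2·3 = -59
  a_7 = 2·-59 + 3·-25 + 0·-5 + 2·-3 = -199
  a_8 = 2·-199 + 3·-59 + 0·-25 + 2·-5 = -585
  a_9 = 2·-585 + 3·-199 + 0·-59 + 2·-25 = -1817
  a_10 = 2·-1817 + 3·-585 + 0·-199 + 2·-59 = -5507
  a_11 = 2·-5507 + 3·-1817 + 0·-585 + 2·-199 = -16863

2,3,0,2 ; -16863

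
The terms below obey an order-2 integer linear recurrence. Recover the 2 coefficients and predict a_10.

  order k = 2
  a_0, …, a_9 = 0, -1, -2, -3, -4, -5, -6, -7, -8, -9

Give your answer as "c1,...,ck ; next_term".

2,-1 ; -10

  a_2 = 2·-1 + -1·0 = -2
  a_3 = 2·-2 + -1·-1 = -3
  a_4 = 2·-3 + -1·-2 = -4
  a_5 = 2·-4 + -1·-3 = -5
  a_6 = 2·-5 + -1·-4 = -6
  a_7 = 2·-6 + -1·-5 = -7
  a_8 = 2·-7 + -1·-6 = -8
  a_9 = 2·-8 + -1·-7 = -9
  a_10 = 2·-9 + -1·-8 = -10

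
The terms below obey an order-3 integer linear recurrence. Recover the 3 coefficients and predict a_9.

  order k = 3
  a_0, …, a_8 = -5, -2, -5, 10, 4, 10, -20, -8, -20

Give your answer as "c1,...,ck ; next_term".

  a_3 = 0·-5 + 0·-2 + -2·-5 = 10
  a_4 = 0·10 + 0·-5 + -2·-2 = 4
  a_5 = 0·4 + 0·10 + -2·-5 = 10
  a_6 = 0·10 + 0·4 + -2·10 = -20
  a_7 = 0·-20 + 0·10 + -2·4 = -8
  a_8 = 0·-8 + 0·-20 + -2·10 = -20
  a_9 = 0·-20 + 0·-8 + -2·-20 = 40

0,0,-2 ; 40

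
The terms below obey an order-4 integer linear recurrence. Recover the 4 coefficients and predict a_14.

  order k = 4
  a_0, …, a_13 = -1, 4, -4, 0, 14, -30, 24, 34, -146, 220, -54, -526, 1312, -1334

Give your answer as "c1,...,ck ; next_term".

-1,-1,2,-2 ; -922

  a_4 = -1·0 + -1·-4 + 2·4 + -2·-1 = 14
  a_5 = -1·14 + -1·0 + 2·-4 + -2·4 = -30
  a_6 = -1·-30 + -1·14 + 2·0 + -2·-4 = 24
  a_7 = -1·24 + -1·-30 + 2·14 + -2·0 = 34
  a_8 = -1·34 + -1·24 + 2·-30 + -2·14 = -146
  a_9 = -1·-146 + -1·34 + 2·24 + -2·-30 = 220
  a_10 = -1·220 + -1·-146 + 2·34 + -2·24 = -54
  a_11 = -1·-54 + -1·220 + 2·-146 + -2·34 = -526
  a_12 = -1·-526 + -1·-54 + 2·220 + -2·-146 = 1312
  a_13 = -1·1312 + -1·-526 + 2·-54 + -2·220 = -1334
  a_14 = -1·-1334 + -1·1312 + 2·-526 + -2·-54 = -922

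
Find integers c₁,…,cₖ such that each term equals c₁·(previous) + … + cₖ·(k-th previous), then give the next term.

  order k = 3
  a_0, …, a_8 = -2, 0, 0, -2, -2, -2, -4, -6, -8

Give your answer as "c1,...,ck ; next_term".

1,0,1 ; -12

  a_3 = 1·0 + 0·0 + 1·-2 = -2
  a_4 = 1·-2 + 0·0 + 1·0 = -2
  a_5 = 1·-2 + 0·-2 + 1·0 = -2
  a_6 = 1·-2 + 0·-2 + 1·-2 = -4
  a_7 = 1·-4 + 0·-2 + 1·-2 = -6
  a_8 = 1·-6 + 0·-4 + 1·-2 = -8
  a_9 = 1·-8 + 0·-6 + 1·-4 = -12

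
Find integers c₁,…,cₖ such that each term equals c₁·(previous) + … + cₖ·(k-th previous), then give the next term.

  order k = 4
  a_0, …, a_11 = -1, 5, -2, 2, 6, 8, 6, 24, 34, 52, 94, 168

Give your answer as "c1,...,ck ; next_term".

  a_4 = 0·2 + 1·-2 + 2·5 + 2·-1 = 6
  a_5 = 0·6 + 1·2 + 2·-2 + 2·5 = 8
  a_6 = 0·8 + 1·6 + 2·2 + 2·-2 = 6
  a_7 = 0·6 + 1·8 + 2·6 + 2·2 = 24
  a_8 = 0·24 + 1·6 + 2·8 + 2·6 = 34
  a_9 = 0·34 + 1·24 + 2·6 + 2·8 = 52
  a_10 = 0·52 + 1·34 + 2·24 + 2·6 = 94
  a_11 = 0·94 + 1·52 + 2·34 + 2·24 = 168
  a_12 = 0·168 + 1·94 + 2·52 + 2·34 = 266

0,1,2,2 ; 266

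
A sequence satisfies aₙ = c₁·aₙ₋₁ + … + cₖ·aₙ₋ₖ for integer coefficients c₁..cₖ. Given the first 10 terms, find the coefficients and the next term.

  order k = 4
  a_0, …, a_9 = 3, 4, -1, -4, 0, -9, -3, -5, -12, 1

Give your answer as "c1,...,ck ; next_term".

0,1,1,-1 ; -14

  a_4 = 0·-4 + 1·-1 + 1·4 + -1·3 = 0
  a_5 = 0·0 + 1·-4 + 1·-1 + -1·4 = -9
  a_6 = 0·-9 + 1·0 + 1·-4 + -1·-1 = -3
  a_7 = 0·-3 + 1·-9 + 1·0 + -1·-4 = -5
  a_8 = 0·-5 + 1·-3 + 1·-9 + -1·0 = -12
  a_9 = 0·-12 + 1·-5 + 1·-3 + -1·-9 = 1
  a_10 = 0·1 + 1·-12 + 1·-5 + -1·-3 = -14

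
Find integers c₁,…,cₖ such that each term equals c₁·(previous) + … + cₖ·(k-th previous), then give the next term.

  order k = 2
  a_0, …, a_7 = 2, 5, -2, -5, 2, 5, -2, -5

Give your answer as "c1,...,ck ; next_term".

  a_2 = 0·5 + -1·2 = -2
  a_3 = 0·-2 + -1·5 = -5
  a_4 = 0·-5 + -1·-2 = 2
  a_5 = 0·2 + -1·-5 = 5
  a_6 = 0·5 + -1·2 = -2
  a_7 = 0·-2 + -1·5 = -5
  a_8 = 0·-5 + -1·-2 = 2

0,-1 ; 2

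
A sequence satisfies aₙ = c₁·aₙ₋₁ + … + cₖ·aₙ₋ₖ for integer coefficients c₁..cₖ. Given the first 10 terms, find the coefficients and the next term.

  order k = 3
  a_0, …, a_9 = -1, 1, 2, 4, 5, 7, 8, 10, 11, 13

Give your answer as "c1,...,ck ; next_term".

  a_3 = 1·2 + 1·1 + -1·-1 = 4
  a_4 = 1·4 + 1·2 + -1·1 = 5
  a_5 = 1·5 + 1·4 + -1·2 = 7
  a_6 = 1·7 + 1·5 + -1·4 = 8
  a_7 = 1·8 + 1·7 + -1·5 = 10
  a_8 = 1·10 + 1·8 + -1·7 = 11
  a_9 = 1·11 + 1·10 + -1·8 = 13
  a_10 = 1·13 + 1·11 + -1·10 = 14

1,1,-1 ; 14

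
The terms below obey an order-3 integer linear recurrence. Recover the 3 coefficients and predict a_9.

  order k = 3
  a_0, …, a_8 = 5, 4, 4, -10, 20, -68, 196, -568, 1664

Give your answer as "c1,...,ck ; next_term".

  a_3 = -2·4 + 2·4 + -2·5 = -10
  a_4 = -2·-10 + 2·4 + -2·4 = 20
  a_5 = -2·20 + 2·-10 + -2·4 = -68
  a_6 = -2·-68 + 2·20 + -2·-10 = 196
  a_7 = -2·196 + 2·-68 + -2·20 = -568
  a_8 = -2·-568 + 2·196 + -2·-68 = 1664
  a_9 = -2·1664 + 2·-568 + -2·196 = -4856

-2,2,-2 ; -4856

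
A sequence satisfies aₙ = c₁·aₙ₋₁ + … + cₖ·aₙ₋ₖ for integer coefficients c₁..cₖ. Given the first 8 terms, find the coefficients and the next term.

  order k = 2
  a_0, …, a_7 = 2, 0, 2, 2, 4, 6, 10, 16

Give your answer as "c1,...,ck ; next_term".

1,1 ; 26

  a_2 = 1·0 + 1·2 = 2
  a_3 = 1·2 + 1·0 = 2
  a_4 = 1·2 + 1·2 = 4
  a_5 = 1·4 + 1·2 = 6
  a_6 = 1·6 + 1·4 = 10
  a_7 = 1·10 + 1·6 = 16
  a_8 = 1·16 + 1·10 = 26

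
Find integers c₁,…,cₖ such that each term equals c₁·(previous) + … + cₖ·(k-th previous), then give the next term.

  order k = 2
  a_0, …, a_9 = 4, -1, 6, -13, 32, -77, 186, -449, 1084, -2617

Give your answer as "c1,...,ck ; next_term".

-2,1 ; 6318

  a_2 = -2·-1 + 1·4 = 6
  a_3 = -2·6 + 1·-1 = -13
  a_4 = -2·-13 + 1·6 = 32
  a_5 = -2·32 + 1·-13 = -77
  a_6 = -2·-77 + 1·32 = 186
  a_7 = -2·186 + 1·-77 = -449
  a_8 = -2·-449 + 1·186 = 1084
  a_9 = -2·1084 + 1·-449 = -2617
  a_10 = -2·-2617 + 1·1084 = 6318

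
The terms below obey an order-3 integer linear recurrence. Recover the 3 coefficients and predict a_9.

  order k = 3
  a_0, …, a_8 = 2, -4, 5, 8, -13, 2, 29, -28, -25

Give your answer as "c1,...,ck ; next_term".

0,-1,2 ; 86

  a_3 = 0·5 + -1·-4 + 2·2 = 8
  a_4 = 0·8 + -1·5 + 2·-4 = -13
  a_5 = 0·-13 + -1·8 + 2·5 = 2
  a_6 = 0·2 + -1·-13 + 2·8 = 29
  a_7 = 0·29 + -1·2 + 2·-13 = -28
  a_8 = 0·-28 + -1·29 + 2·2 = -25
  a_9 = 0·-25 + -1·-28 + 2·29 = 86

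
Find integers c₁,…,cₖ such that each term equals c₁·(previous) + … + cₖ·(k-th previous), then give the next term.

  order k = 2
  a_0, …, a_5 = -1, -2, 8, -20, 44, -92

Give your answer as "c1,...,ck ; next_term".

-3,-2 ; 188

  a_2 = -3·-2 + -2·-1 = 8
  a_3 = -3·8 + -2·-2 = -20
  a_4 = -3·-20 + -2·8 = 44
  a_5 = -3·44 + -2·-20 = -92
  a_6 = -3·-92 + -2·44 = 188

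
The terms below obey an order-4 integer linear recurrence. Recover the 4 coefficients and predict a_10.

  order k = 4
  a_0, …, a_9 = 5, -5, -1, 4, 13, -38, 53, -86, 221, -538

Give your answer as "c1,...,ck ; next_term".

  a_4 = -2·4 + -1·-1 + -2·-5 + 2·5 = 13
  a_5 = -2·13 + -1·4 + -2·-1 + 2·-5 = -38
  a_6 = -2·-38 + -1·13 + -2·4 + 2·-1 = 53
  a_7 = -2·53 + -1·-38 + -2·13 + 2·4 = -86
  a_8 = -2·-86 + -1·53 + -2·-38 + 2·13 = 221
  a_9 = -2·221 + -1·-86 + -2·53 + 2·-38 = -538
  a_10 = -2·-538 + -1·221 + -2·-86 + 2·53 = 1133

-2,-1,-2,2 ; 1133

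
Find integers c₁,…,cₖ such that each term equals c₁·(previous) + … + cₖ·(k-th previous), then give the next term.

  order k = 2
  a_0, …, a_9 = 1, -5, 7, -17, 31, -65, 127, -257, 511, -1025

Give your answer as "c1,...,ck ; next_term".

-1,2 ; 2047

  a_2 = -1·-5 + 2·1 = 7
  a_3 = -1·7 + 2·-5 = -17
  a_4 = -1·-17 + 2·7 = 31
  a_5 = -1·31 + 2·-17 = -65
  a_6 = -1·-65 + 2·31 = 127
  a_7 = -1·127 + 2·-65 = -257
  a_8 = -1·-257 + 2·127 = 511
  a_9 = -1·511 + 2·-257 = -1025
  a_10 = -1·-1025 + 2·511 = 2047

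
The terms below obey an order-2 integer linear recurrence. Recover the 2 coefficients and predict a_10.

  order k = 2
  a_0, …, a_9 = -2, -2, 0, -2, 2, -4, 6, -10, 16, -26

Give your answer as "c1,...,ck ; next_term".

-1,1 ; 42

  a_2 = -1·-2 + 1·-2 = 0
  a_3 = -1·0 + 1·-2 = -2
  a_4 = -1·-2 + 1·0 = 2
  a_5 = -1·2 + 1·-2 = -4
  a_6 = -1·-4 + 1·2 = 6
  a_7 = -1·6 + 1·-4 = -10
  a_8 = -1·-10 + 1·6 = 16
  a_9 = -1·16 + 1·-10 = -26
  a_10 = -1·-26 + 1·16 = 42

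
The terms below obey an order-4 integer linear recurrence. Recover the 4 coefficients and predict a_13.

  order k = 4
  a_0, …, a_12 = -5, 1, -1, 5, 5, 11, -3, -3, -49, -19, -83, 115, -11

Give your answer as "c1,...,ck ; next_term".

  a_4 = 0·5 + 2·-1 + -3·1 + -2·-5 = 5
  a_5 = 0·5 + 2·5 + -3·-1 + -2·1 = 11
  a_6 = 0·11 + 2·5 + -3·5 + -2·-1 = -3
  a_7 = 0·-3 + 2·11 + -3·5 + -2·5 = -3
  a_8 = 0·-3 + 2·-3 + -3·11 + -2·5 = -49
  a_9 = 0·-49 + 2·-3 + -3·-3 + -2·11 = -19
  a_10 = 0·-19 + 2·-49 + -3·-3 + -2·-3 = -83
  a_11 = 0·-83 + 2·-19 + -3·-49 + -2·-3 = 115
  a_12 = 0·115 + 2·-83 + -3·-19 + -2·-49 = -11
  a_13 = 0·-11 + 2·115 + -3·-83 + -2·-19 = 517

0,2,-3,-2 ; 517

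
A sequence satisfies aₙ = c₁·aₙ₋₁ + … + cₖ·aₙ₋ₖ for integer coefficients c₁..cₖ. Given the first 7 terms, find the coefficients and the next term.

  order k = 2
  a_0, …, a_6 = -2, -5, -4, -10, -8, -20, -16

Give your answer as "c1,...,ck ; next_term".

  a_2 = 0·-5 + 2·-2 = -4
  a_3 = 0·-4 + 2·-5 = -10
  a_4 = 0·-10 + 2·-4 = -8
  a_5 = 0·-8 + 2·-10 = -20
  a_6 = 0·-20 + 2·-8 = -16
  a_7 = 0·-16 + 2·-20 = -40

0,2 ; -40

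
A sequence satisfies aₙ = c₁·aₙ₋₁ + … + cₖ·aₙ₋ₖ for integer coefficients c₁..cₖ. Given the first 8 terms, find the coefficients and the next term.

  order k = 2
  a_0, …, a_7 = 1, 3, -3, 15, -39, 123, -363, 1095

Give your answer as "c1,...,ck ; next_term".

  a_2 = -2·3 + 3·1 = -3
  a_3 = -2·-3 + 3·3 = 15
  a_4 = -2·15 + 3·-3 = -39
  a_5 = -2·-39 + 3·15 = 123
  a_6 = -2·123 + 3·-39 = -363
  a_7 = -2·-363 + 3·123 = 1095
  a_8 = -2·1095 + 3·-363 = -3279

-2,3 ; -3279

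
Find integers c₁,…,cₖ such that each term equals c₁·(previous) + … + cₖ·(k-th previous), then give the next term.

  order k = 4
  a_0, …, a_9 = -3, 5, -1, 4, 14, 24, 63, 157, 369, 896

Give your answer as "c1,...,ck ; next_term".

1,2,3,1 ; 2168

  a_4 = 1·4 + 2·-1 + 3·5 + 1·-3 = 14
  a_5 = 1·14 + 2·4 + 3·-1 + 1·5 = 24
  a_6 = 1·24 + 2·14 + 3·4 + 1·-1 = 63
  a_7 = 1·63 + 2·24 + 3·14 + 1·4 = 157
  a_8 = 1·157 + 2·63 + 3·24 + 1·14 = 369
  a_9 = 1·369 + 2·157 + 3·63 + 1·24 = 896
  a_10 = 1·896 + 2·369 + 3·157 + 1·63 = 2168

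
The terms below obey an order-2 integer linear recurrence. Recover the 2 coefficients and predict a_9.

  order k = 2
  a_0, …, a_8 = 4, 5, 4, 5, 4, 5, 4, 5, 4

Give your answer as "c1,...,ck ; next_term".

0,1 ; 5

  a_2 = 0·5 + 1·4 = 4
  a_3 = 0·4 + 1·5 = 5
  a_4 = 0·5 + 1·4 = 4
  a_5 = 0·4 + 1·5 = 5
  a_6 = 0·5 + 1·4 = 4
  a_7 = 0·4 + 1·5 = 5
  a_8 = 0·5 + 1·4 = 4
  a_9 = 0·4 + 1·5 = 5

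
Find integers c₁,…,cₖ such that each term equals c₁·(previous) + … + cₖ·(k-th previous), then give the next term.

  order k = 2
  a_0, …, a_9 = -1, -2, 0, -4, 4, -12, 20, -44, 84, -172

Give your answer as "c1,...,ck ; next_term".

-1,2 ; 340

  a_2 = -1·-2 + 2·-1 = 0
  a_3 = -1·0 + 2·-2 = -4
  a_4 = -1·-4 + 2·0 = 4
  a_5 = -1·4 + 2·-4 = -12
  a_6 = -1·-12 + 2·4 = 20
  a_7 = -1·20 + 2·-12 = -44
  a_8 = -1·-44 + 2·20 = 84
  a_9 = -1·84 + 2·-44 = -172
  a_10 = -1·-172 + 2·84 = 340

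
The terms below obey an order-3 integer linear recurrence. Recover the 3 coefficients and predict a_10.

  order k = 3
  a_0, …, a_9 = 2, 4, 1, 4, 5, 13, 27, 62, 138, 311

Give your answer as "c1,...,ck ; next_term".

  a_3 = 2·1 + 1·4 + -1·2 = 4
  a_4 = 2·4 + 1·1 + -1·4 = 5
  a_5 = 2·5 + 1·4 + -1·1 = 13
  a_6 = 2·13 + 1·5 + -1·4 = 27
  a_7 = 2·27 + 1·13 + -1·5 = 62
  a_8 = 2·62 + 1·27 + -1·13 = 138
  a_9 = 2·138 + 1·62 + -1·27 = 311
  a_10 = 2·311 + 1·138 + -1·62 = 698

2,1,-1 ; 698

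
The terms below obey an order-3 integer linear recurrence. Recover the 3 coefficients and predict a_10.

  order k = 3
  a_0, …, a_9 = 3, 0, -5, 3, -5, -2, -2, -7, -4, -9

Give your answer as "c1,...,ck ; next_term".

  a_3 = 0·-5 + 1·0 + 1·3 = 3
  a_4 = 0·3 + 1·-5 + 1·0 = -5
  a_5 = 0·-5 + 1·3 + 1·-5 = -2
  a_6 = 0·-2 + 1·-5 + 1·3 = -2
  a_7 = 0·-2 + 1·-2 + 1·-5 = -7
  a_8 = 0·-7 + 1·-2 + 1·-2 = -4
  a_9 = 0·-4 + 1·-7 + 1·-2 = -9
  a_10 = 0·-9 + 1·-4 + 1·-7 = -11

0,1,1 ; -11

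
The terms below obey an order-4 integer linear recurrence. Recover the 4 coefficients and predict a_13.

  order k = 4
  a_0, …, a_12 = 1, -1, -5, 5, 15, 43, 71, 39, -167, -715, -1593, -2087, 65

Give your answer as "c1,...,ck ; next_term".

2,-1,-3,-3 ; 9141

  a_4 = 2·5 + -1·-5 + -3·-1 + -3·1 = 15
  a_5 = 2·15 + -1·5 + -3·-5 + -3·-1 = 43
  a_6 = 2·43 + -1·15 + -3·5 + -3·-5 = 71
  a_7 = 2·71 + -1·43 + -3·15 + -3·5 = 39
  a_8 = 2·39 + -1·71 + -3·43 + -3·15 = -167
  a_9 = 2·-167 + -1·39 + -3·71 + -3·43 = -715
  a_10 = 2·-715 + -1·-167 + -3·39 + -3·71 = -1593
  a_11 = 2·-1593 + -1·-715 + -3·-167 + -3·39 = -2087
  a_12 = 2·-2087 + -1·-1593 + -3·-715 + -3·-167 = 65
  a_13 = 2·65 + -1·-2087 + -3·-1593 + -3·-715 = 9141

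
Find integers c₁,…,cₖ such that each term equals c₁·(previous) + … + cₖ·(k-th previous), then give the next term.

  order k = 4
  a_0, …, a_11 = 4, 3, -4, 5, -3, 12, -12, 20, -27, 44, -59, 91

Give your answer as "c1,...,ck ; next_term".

0,1,-1,1 ; -130

  a_4 = 0·5 + 1·-4 + -1·3 + 1·4 = -3
  a_5 = 0·-3 + 1·5 + -1·-4 + 1·3 = 12
  a_6 = 0·12 + 1·-3 + -1·5 + 1·-4 = -12
  a_7 = 0·-12 + 1·12 + -1·-3 + 1·5 = 20
  a_8 = 0·20 + 1·-12 + -1·12 + 1·-3 = -27
  a_9 = 0·-27 + 1·20 + -1·-12 + 1·12 = 44
  a_10 = 0·44 + 1·-27 + -1·20 + 1·-12 = -59
  a_11 = 0·-59 + 1·44 + -1·-27 + 1·20 = 91
  a_12 = 0·91 + 1·-59 + -1·44 + 1·-27 = -130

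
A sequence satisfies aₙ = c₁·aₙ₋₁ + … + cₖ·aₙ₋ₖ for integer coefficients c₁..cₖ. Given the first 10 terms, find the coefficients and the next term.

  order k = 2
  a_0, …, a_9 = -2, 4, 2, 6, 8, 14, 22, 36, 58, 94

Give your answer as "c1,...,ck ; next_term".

  a_2 = 1·4 + 1·-2 = 2
  a_3 = 1·2 + 1·4 = 6
  a_4 = 1·6 + 1·2 = 8
  a_5 = 1·8 + 1·6 = 14
  a_6 = 1·14 + 1·8 = 22
  a_7 = 1·22 + 1·14 = 36
  a_8 = 1·36 + 1·22 = 58
  a_9 = 1·58 + 1·36 = 94
  a_10 = 1·94 + 1·58 = 152

1,1 ; 152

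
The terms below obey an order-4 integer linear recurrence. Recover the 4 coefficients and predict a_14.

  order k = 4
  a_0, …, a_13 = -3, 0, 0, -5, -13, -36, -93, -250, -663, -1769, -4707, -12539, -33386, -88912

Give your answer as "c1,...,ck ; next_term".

2,2,-1,1 ; -236764

  a_4 = 2·-5 + 2·0 + -1·0 + 1·-3 = -13
  a_5 = 2·-13 + 2·-5 + -1·0 + 1·0 = -36
  a_6 = 2·-36 + 2·-13 + -1·-5 + 1·0 = -93
  a_7 = 2·-93 + 2·-36 + -1·-13 + 1·-5 = -250
  a_8 = 2·-250 + 2·-93 + -1·-36 + 1·-13 = -663
  a_9 = 2·-663 + 2·-250 + -1·-93 + 1·-36 = -1769
  a_10 = 2·-1769 + 2·-663 + -1·-250 + 1·-93 = -4707
  a_11 = 2·-4707 + 2·-1769 + -1·-663 + 1·-250 = -12539
  a_12 = 2·-12539 + 2·-4707 + -1·-1769 + 1·-663 = -33386
  a_13 = 2·-33386 + 2·-12539 + -1·-4707 + 1·-1769 = -88912
  a_14 = 2·-88912 + 2·-33386 + -1·-12539 + 1·-4707 = -236764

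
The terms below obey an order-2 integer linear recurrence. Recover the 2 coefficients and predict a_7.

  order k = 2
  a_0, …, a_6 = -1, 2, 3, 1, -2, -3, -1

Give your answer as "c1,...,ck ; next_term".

  a_2 = 1·2 + -1·-1 = 3
  a_3 = 1·3 + -1·2 = 1
  a_4 = 1·1 + -1·3 = -2
  a_5 = 1·-2 + -1·1 = -3
  a_6 = 1·-3 + -1·-2 = -1
  a_7 = 1·-1 + -1·-3 = 2

1,-1 ; 2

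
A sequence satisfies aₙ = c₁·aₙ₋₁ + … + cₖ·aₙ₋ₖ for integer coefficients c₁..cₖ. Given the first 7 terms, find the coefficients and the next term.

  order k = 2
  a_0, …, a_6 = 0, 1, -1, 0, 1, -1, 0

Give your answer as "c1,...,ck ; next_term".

  a_2 = -1·1 + -1·0 = -1
  a_3 = -1·-1 + -1·1 = 0
  a_4 = -1·0 + -1·-1 = 1
  a_5 = -1·1 + -1·0 = -1
  a_6 = -1·-1 + -1·1 = 0
  a_7 = -1·0 + -1·-1 = 1

-1,-1 ; 1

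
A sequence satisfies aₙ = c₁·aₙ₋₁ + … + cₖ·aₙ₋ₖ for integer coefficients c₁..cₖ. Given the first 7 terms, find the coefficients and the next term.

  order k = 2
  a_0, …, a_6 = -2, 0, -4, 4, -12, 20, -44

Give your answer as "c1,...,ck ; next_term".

-1,2 ; 84

  a_2 = -1·0 + 2·-2 = -4
  a_3 = -1·-4 + 2·0 = 4
  a_4 = -1·4 + 2·-4 = -12
  a_5 = -1·-12 + 2·4 = 20
  a_6 = -1·20 + 2·-12 = -44
  a_7 = -1·-44 + 2·20 = 84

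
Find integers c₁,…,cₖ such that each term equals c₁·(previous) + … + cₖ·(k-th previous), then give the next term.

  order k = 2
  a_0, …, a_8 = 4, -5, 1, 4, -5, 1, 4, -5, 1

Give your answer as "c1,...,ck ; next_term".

  a_2 = -1·-5 + -1·4 = 1
  a_3 = -1·1 + -1·-5 = 4
  a_4 = -1·4 + -1·1 = -5
  a_5 = -1·-5 + -1·4 = 1
  a_6 = -1·1 + -1·-5 = 4
  a_7 = -1·4 + -1·1 = -5
  a_8 = -1·-5 + -1·4 = 1
  a_9 = -1·1 + -1·-5 = 4

-1,-1 ; 4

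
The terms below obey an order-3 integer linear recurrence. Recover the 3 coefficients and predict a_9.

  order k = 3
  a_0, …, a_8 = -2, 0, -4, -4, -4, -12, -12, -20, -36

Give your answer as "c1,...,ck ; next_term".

0,1,2 ; -44

  a_3 = 0·-4 + 1·0 + 2·-2 = -4
  a_4 = 0·-4 + 1·-4 + 2·0 = -4
  a_5 = 0·-4 + 1·-4 + 2·-4 = -12
  a_6 = 0·-12 + 1·-4 + 2·-4 = -12
  a_7 = 0·-12 + 1·-12 + 2·-4 = -20
  a_8 = 0·-20 + 1·-12 + 2·-12 = -36
  a_9 = 0·-36 + 1·-20 + 2·-12 = -44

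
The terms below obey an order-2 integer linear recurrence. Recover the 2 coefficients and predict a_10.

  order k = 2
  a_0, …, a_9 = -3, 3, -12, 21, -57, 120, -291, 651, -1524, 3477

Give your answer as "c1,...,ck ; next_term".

-1,3 ; -8049

  a_2 = -1·3 + 3·-3 = -12
  a_3 = -1·-12 + 3·3 = 21
  a_4 = -1·21 + 3·-12 = -57
  a_5 = -1·-57 + 3·21 = 120
  a_6 = -1·120 + 3·-57 = -291
  a_7 = -1·-291 + 3·120 = 651
  a_8 = -1·651 + 3·-291 = -1524
  a_9 = -1·-1524 + 3·651 = 3477
  a_10 = -1·3477 + 3·-1524 = -8049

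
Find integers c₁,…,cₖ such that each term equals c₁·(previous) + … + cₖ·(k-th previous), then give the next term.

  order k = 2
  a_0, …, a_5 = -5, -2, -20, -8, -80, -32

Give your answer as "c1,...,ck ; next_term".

  a_2 = 0·-2 + 4·-5 = -20
  a_3 = 0·-20 + 4·-2 = -8
  a_4 = 0·-8 + 4·-20 = -80
  a_5 = 0·-80 + 4·-8 = -32
  a_6 = 0·-32 + 4·-80 = -320

0,4 ; -320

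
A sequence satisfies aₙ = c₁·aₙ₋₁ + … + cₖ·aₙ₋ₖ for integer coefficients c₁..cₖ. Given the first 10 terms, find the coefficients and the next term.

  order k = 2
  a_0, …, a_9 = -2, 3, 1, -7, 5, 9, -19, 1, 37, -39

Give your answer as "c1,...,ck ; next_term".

-1,-2 ; -35

  a_2 = -1·3 + -2·-2 = 1
  a_3 = -1·1 + -2·3 = -7
  a_4 = -1·-7 + -2·1 = 5
  a_5 = -1·5 + -2·-7 = 9
  a_6 = -1·9 + -2·5 = -19
  a_7 = -1·-19 + -2·9 = 1
  a_8 = -1·1 + -2·-19 = 37
  a_9 = -1·37 + -2·1 = -39
  a_10 = -1·-39 + -2·37 = -35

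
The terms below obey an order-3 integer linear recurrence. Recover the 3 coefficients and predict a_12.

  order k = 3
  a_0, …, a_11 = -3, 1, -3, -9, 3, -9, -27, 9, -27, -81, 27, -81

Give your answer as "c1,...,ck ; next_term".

0,0,3 ; -243

  a_3 = 0·-3 + 0·1 + 3·-3 = -9
  a_4 = 0·-9 + 0·-3 + 3·1 = 3
  a_5 = 0·3 + 0·-9 + 3·-3 = -9
  a_6 = 0·-9 + 0·3 + 3·-9 = -27
  a_7 = 0·-27 + 0·-9 + 3·3 = 9
  a_8 = 0·9 + 0·-27 + 3·-9 = -27
  a_9 = 0·-27 + 0·9 + 3·-27 = -81
  a_10 = 0·-81 + 0·-27 + 3·9 = 27
  a_11 = 0·27 + 0·-81 + 3·-27 = -81
  a_12 = 0·-81 + 0·27 + 3·-81 = -243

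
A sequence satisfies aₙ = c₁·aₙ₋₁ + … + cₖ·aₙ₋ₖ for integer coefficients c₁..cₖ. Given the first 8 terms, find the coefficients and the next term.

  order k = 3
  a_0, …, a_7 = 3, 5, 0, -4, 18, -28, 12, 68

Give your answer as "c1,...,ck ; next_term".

-2,-2,2 ; -216

  a_3 = -2·0 + -2·5 + 2·3 = -4
  a_4 = -2·-4 + -2·0 + 2·5 = 18
  a_5 = -2·18 + -2·-4 + 2·0 = -28
  a_6 = -2·-28 + -2·18 + 2·-4 = 12
  a_7 = -2·12 + -2·-28 + 2·18 = 68
  a_8 = -2·68 + -2·12 + 2·-28 = -216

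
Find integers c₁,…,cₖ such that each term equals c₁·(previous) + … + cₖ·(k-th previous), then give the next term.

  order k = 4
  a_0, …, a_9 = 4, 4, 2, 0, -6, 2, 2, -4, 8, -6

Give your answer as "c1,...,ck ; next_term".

-1,-1,0,-1 ; -4

  a_4 = -1·0 + -1·2 + 0·4 + -1·4 = -6
  a_5 = -1·-6 + -1·0 + 0·2 + -1·4 = 2
  a_6 = -1·2 + -1·-6 + 0·0 + -1·2 = 2
  a_7 = -1·2 + -1·2 + 0·-6 + -1·0 = -4
  a_8 = -1·-4 + -1·2 + 0·2 + -1·-6 = 8
  a_9 = -1·8 + -1·-4 + 0·2 + -1·2 = -6
  a_10 = -1·-6 + -1·8 + 0·-4 + -1·2 = -4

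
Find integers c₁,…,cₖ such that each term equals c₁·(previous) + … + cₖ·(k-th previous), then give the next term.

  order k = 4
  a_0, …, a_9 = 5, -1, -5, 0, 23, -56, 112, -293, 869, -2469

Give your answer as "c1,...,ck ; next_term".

-3,-2,-3,2 ; 6772

  a_4 = -3·0 + -2·-5 + -3·-1 + 2·5 = 23
  a_5 = -3·23 + -2·0 + -3·-5 + 2·-1 = -56
  a_6 = -3·-56 + -2·23 + -3·0 + 2·-5 = 112
  a_7 = -3·112 + -2·-56 + -3·23 + 2·0 = -293
  a_8 = -3·-293 + -2·112 + -3·-56 + 2·23 = 869
  a_9 = -3·869 + -2·-293 + -3·112 + 2·-56 = -2469
  a_10 = -3·-2469 + -2·869 + -3·-293 + 2·112 = 6772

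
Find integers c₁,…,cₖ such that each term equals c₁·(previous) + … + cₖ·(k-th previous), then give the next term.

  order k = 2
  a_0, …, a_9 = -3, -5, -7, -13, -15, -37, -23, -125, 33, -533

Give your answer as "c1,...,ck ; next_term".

-1,4 ; 665

  a_2 = -1·-5 + 4·-3 = -7
  a_3 = -1·-7 + 4·-5 = -13
  a_4 = -1·-13 + 4·-7 = -15
  a_5 = -1·-15 + 4·-13 = -37
  a_6 = -1·-37 + 4·-15 = -23
  a_7 = -1·-23 + 4·-37 = -125
  a_8 = -1·-125 + 4·-23 = 33
  a_9 = -1·33 + 4·-125 = -533
  a_10 = -1·-533 + 4·33 = 665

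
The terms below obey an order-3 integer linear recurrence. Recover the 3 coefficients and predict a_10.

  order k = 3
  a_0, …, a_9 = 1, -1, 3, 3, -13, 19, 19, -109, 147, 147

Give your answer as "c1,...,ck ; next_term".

-1,-2,4 ; -877

  a_3 = -1·3 + -2·-1 + 4·1 = 3
  a_4 = -1·3 + -2·3 + 4·-1 = -13
  a_5 = -1·-13 + -2·3 + 4·3 = 19
  a_6 = -1·19 + -2·-13 + 4·3 = 19
  a_7 = -1·19 + -2·19 + 4·-13 = -109
  a_8 = -1·-109 + -2·19 + 4·19 = 147
  a_9 = -1·147 + -2·-109 + 4·19 = 147
  a_10 = -1·147 + -2·147 + 4·-109 = -877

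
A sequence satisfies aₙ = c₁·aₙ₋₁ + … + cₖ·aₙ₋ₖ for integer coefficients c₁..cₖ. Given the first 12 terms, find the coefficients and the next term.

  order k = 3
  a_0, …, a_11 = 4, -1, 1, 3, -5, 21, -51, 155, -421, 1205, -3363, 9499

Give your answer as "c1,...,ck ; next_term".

  a_3 = -2·1 + 3·-1 + 2·4 = 3
  a_4 = -2·3 + 3·1 + 2·-1 = -5
  a_5 = -2·-5 + 3·3 + 2·1 = 21
  a_6 = -2·21 + 3·-5 + 2·3 = -51
  a_7 = -2·-51 + 3·21 + 2·-5 = 155
  a_8 = -2·155 + 3·-51 + 2·21 = -421
  a_9 = -2·-421 + 3·155 + 2·-51 = 1205
  a_10 = -2·1205 + 3·-421 + 2·155 = -3363
  a_11 = -2·-3363 + 3·1205 + 2·-421 = 9499
  a_12 = -2·9499 + 3·-3363 + 2·1205 = -26677

-2,3,2 ; -26677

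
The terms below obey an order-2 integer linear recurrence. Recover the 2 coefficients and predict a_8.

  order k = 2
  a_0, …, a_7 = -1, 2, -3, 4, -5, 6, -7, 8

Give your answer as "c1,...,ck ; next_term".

-2,-1 ; -9

  a_2 = -2·2 + -1·-1 = -3
  a_3 = -2·-3 + -1·2 = 4
  a_4 = -2·4 + -1·-3 = -5
  a_5 = -2·-5 + -1·4 = 6
  a_6 = -2·6 + -1·-5 = -7
  a_7 = -2·-7 + -1·6 = 8
  a_8 = -2·8 + -1·-7 = -9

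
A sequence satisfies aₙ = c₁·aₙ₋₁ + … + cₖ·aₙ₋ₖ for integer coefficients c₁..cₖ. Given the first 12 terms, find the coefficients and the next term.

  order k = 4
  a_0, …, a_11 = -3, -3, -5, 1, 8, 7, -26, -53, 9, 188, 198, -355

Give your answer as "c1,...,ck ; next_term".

  a_4 = 1·1 + -2·-5 + -2·-3 + 3·-3 = 8
  a_5 = 1·8 + -2·1 + -2·-5 + 3·-3 = 7
  a_6 = 1·7 + -2·8 + -2·1 + 3·-5 = -26
  a_7 = 1·-26 + -2·7 + -2·8 + 3·1 = -53
  a_8 = 1·-53 + -2·-26 + -2·7 + 3·8 = 9
  a_9 = 1·9 + -2·-53 + -2·-26 + 3·7 = 188
  a_10 = 1·188 + -2·9 + -2·-53 + 3·-26 = 198
  a_11 = 1·198 + -2·188 + -2·9 + 3·-53 = -355
  a_12 = 1·-355 + -2·198 + -2·188 + 3·9 = -1100

1,-2,-2,3 ; -1100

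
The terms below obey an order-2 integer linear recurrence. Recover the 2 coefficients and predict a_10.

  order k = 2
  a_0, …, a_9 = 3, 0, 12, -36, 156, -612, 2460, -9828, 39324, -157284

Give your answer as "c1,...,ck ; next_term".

  a_2 = -3·0 + 4·3 = 12
  a_3 = -3·12 + 4·0 = -36
  a_4 = -3·-36 + 4·12 = 156
  a_5 = -3·156 + 4·-36 = -612
  a_6 = -3·-612 + 4·156 = 2460
  a_7 = -3·2460 + 4·-612 = -9828
  a_8 = -3·-9828 + 4·2460 = 39324
  a_9 = -3·39324 + 4·-9828 = -157284
  a_10 = -3·-157284 + 4·39324 = 629148

-3,4 ; 629148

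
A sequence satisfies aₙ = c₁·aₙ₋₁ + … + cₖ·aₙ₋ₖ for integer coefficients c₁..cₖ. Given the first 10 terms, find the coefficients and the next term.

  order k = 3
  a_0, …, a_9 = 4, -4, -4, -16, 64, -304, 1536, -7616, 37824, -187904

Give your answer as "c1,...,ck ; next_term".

-4,4,-4 ; 933376

  a_3 = -4·-4 + 4·-4 + -4·4 = -16
  a_4 = -4·-16 + 4·-4 + -4·-4 = 64
  a_5 = -4·64 + 4·-16 + -4·-4 = -304
  a_6 = -4·-304 + 4·64 + -4·-16 = 1536
  a_7 = -4·1536 + 4·-304 + -4·64 = -7616
  a_8 = -4·-7616 + 4·1536 + -4·-304 = 37824
  a_9 = -4·37824 + 4·-7616 + -4·1536 = -187904
  a_10 = -4·-187904 + 4·37824 + -4·-7616 = 933376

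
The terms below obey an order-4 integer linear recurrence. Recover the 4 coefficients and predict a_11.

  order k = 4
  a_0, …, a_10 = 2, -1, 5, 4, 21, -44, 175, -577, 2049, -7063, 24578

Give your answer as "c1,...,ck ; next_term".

  a_4 = -2·4 + 4·5 + -3·-1 + 3·2 = 21
  a_5 = -2·21 + 4·4 + -3·5 + 3·-1 = -44
  a_6 = -2·-44 + 4·21 + -3·4 + 3·5 = 175
  a_7 = -2·175 + 4·-44 + -3·21 + 3·4 = -577
  a_8 = -2·-577 + 4·175 + -3·-44 + 3·21 = 2049
  a_9 = -2·2049 + 4·-577 + -3·175 + 3·-44 = -7063
  a_10 = -2·-7063 + 4·2049 + -3·-577 + 3·175 = 24578
  a_11 = -2·24578 + 4·-7063 + -3·2049 + 3·-577 = -85286

-2,4,-3,3 ; -85286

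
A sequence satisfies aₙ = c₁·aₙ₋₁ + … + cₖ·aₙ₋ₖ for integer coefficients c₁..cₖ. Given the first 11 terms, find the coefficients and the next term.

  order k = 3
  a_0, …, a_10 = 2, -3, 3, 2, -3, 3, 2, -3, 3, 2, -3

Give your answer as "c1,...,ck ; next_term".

  a_3 = 0·3 + 0·-3 + 1·2 = 2
  a_4 = 0·2 + 0·3 + 1·-3 = -3
  a_5 = 0·-3 + 0·2 + 1·3 = 3
  a_6 = 0·3 + 0·-3 + 1·2 = 2
  a_7 = 0·2 + 0·3 + 1·-3 = -3
  a_8 = 0·-3 + 0·2 + 1·3 = 3
  a_9 = 0·3 + 0·-3 + 1·2 = 2
  a_10 = 0·2 + 0·3 + 1·-3 = -3
  a_11 = 0·-3 + 0·2 + 1·3 = 3

0,0,1 ; 3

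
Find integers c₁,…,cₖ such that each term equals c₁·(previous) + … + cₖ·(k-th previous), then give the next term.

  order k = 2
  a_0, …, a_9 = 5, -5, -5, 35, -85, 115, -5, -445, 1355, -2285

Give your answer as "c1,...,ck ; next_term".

  a_2 = -3·-5 + -4·5 = -5
  a_3 = -3·-5 + -4·-5 = 35
  a_4 = -3·35 + -4·-5 = -85
  a_5 = -3·-85 + -4·35 = 115
  a_6 = -3·115 + -4·-85 = -5
  a_7 = -3·-5 + -4·115 = -445
  a_8 = -3·-445 + -4·-5 = 1355
  a_9 = -3·1355 + -4·-445 = -2285
  a_10 = -3·-2285 + -4·1355 = 1435

-3,-4 ; 1435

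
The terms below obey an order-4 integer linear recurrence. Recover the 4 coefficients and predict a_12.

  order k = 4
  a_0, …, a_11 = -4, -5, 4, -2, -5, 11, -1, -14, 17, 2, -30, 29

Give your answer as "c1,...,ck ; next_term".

  a_4 = 0·-2 + -1·4 + 1·-5 + -1·-4 = -5
  a_5 = 0·-5 + -1·-2 + 1·4 + -1·-5 = 11
  a_6 = 0·11 + -1·-5 + 1·-2 + -1·4 = -1
  a_7 = 0·-1 + -1·11 + 1·-5 + -1·-2 = -14
  a_8 = 0·-14 + -1·-1 + 1·11 + -1·-5 = 17
  a_9 = 0·17 + -1·-14 + 1·-1 + -1·11 = 2
  a_10 = 0·2 + -1·17 + 1·-14 + -1·-1 = -30
  a_11 = 0·-30 + -1·2 + 1·17 + -1·-14 = 29
  a_12 = 0·29 + -1·-30 + 1·2 + -1·17 = 15

0,-1,1,-1 ; 15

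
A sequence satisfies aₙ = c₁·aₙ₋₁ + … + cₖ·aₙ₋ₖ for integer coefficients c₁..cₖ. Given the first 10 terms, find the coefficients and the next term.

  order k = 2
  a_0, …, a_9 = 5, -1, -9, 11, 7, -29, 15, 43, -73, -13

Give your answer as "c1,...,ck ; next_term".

-1,-2 ; 159

  a_2 = -1·-1 + -2·5 = -9
  a_3 = -1·-9 + -2·-1 = 11
  a_4 = -1·11 + -2·-9 = 7
  a_5 = -1·7 + -2·11 = -29
  a_6 = -1·-29 + -2·7 = 15
  a_7 = -1·15 + -2·-29 = 43
  a_8 = -1·43 + -2·15 = -73
  a_9 = -1·-73 + -2·43 = -13
  a_10 = -1·-13 + -2·-73 = 159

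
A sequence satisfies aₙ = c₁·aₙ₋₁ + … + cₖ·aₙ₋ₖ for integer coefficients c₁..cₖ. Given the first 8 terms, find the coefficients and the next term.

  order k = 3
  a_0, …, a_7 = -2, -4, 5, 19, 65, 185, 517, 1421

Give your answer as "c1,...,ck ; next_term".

  a_3 = 3·5 + 0·-4 + -2·-2 = 19
  a_4 = 3·19 + 0·5 + -2·-4 = 65
  a_5 = 3·65 + 0·19 + -2·5 = 185
  a_6 = 3·185 + 0·65 + -2·19 = 517
  a_7 = 3·517 + 0·185 + -2·65 = 1421
  a_8 = 3·1421 + 0·517 + -2·185 = 3893

3,0,-2 ; 3893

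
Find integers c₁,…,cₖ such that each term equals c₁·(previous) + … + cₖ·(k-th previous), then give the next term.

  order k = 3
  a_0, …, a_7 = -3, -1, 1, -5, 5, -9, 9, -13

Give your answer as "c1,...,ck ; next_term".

  a_3 = -1·1 + 1·-1 + 1·-3 = -5
  a_4 = -1·-5 + 1·1 + 1·-1 = 5
  a_5 = -1·5 + 1·-5 + 1·1 = -9
  a_6 = -1·-9 + 1·5 + 1·-5 = 9
  a_7 = -1·9 + 1·-9 + 1·5 = -13
  a_8 = -1·-13 + 1·9 + 1·-9 = 13

-1,1,1 ; 13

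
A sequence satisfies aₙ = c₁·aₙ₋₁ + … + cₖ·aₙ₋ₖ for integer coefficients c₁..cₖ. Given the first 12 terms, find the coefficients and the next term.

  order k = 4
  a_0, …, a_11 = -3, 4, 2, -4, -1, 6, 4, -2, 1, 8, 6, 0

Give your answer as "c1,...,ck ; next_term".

  a_4 = 2·-4 + -2·2 + 2·4 + -1·-3 = -1
  a_5 = 2·-1 + -2·-4 + 2·2 + -1·4 = 6
  a_6 = 2·6 + -2·-1 + 2·-4 + -1·2 = 4
  a_7 = 2·4 + -2·6 + 2·-1 + -1·-4 = -2
  a_8 = 2·-2 + -2·4 + 2·6 + -1·-1 = 1
  a_9 = 2·1 + -2·-2 + 2·4 + -1·6 = 8
  a_10 = 2·8 + -2·1 + 2·-2 + -1·4 = 6
  a_11 = 2·6 + -2·8 + 2·1 + -1·-2 = 0
  a_12 = 2·0 + -2·6 + 2·8 + -1·1 = 3

2,-2,2,-1 ; 3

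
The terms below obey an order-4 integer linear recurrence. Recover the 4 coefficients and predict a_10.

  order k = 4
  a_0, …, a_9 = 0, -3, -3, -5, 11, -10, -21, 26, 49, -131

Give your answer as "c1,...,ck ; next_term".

  a_4 = -1·-5 + -2·-3 + 0·-3 + 3·0 = 11
  a_5 = -1·11 + -2·-5 + 0·-3 + 3·-3 = -10
  a_6 = -1·-10 + -2·11 + 0·-5 + 3·-3 = -21
  a_7 = -1·-21 + -2·-10 + 0·11 + 3·-5 = 26
  a_8 = -1·26 + -2·-21 + 0·-10 + 3·11 = 49
  a_9 = -1·49 + -2·26 + 0·-21 + 3·-10 = -131
  a_10 = -1·-131 + -2·49 + 0·26 + 3·-21 = -30

-1,-2,0,3 ; -30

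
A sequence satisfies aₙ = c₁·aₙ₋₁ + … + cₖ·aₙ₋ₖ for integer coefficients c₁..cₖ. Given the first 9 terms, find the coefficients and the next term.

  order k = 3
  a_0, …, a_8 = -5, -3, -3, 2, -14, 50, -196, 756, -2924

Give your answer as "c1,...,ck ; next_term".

-4,0,2 ; 11304

  a_3 = -4·-3 + 0·-3 + 2·-5 = 2
  a_4 = -4·2 + 0·-3 + 2·-3 = -14
  a_5 = -4·-14 + 0·2 + 2·-3 = 50
  a_6 = -4·50 + 0·-14 + 2·2 = -196
  a_7 = -4·-196 + 0·50 + 2·-14 = 756
  a_8 = -4·756 + 0·-196 + 2·50 = -2924
  a_9 = -4·-2924 + 0·756 + 2·-196 = 11304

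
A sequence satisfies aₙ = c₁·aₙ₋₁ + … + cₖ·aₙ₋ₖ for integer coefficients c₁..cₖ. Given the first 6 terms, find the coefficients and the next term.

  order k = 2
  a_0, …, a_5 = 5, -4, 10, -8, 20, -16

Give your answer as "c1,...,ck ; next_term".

0,2 ; 40

  a_2 = 0·-4 + 2·5 = 10
  a_3 = 0·10 + 2·-4 = -8
  a_4 = 0·-8 + 2·10 = 20
  a_5 = 0·20 + 2·-8 = -16
  a_6 = 0·-16 + 2·20 = 40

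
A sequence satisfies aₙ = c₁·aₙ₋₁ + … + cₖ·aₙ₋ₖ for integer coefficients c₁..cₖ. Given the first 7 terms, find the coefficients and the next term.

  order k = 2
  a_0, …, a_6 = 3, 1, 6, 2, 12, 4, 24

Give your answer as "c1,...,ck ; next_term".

  a_2 = 0·1 + 2·3 = 6
  a_3 = 0·6 + 2·1 = 2
  a_4 = 0·2 + 2·6 = 12
  a_5 = 0·12 + 2·2 = 4
  a_6 = 0·4 + 2·12 = 24
  a_7 = 0·24 + 2·4 = 8

0,2 ; 8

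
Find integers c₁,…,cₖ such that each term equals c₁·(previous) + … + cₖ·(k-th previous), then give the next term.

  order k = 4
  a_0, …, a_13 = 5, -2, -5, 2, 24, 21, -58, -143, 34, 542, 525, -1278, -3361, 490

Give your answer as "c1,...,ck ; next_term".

  a_4 = 1·2 + -3·-5 + -1·-2 + 1·5 = 24
  a_5 = 1·24 + -3·2 + -1·-5 + 1·-2 = 21
  a_6 = 1·21 + -3·24 + -1·2 + 1·-5 = -58
  a_7 = 1·-58 + -3·21 + -1·24 + 1·2 = -143
  a_8 = 1·-143 + -3·-58 + -1·21 + 1·24 = 34
  a_9 = 1·34 + -3·-143 + -1·-58 + 1·21 = 542
  a_10 = 1·542 + -3·34 + -1·-143 + 1·-58 = 525
  a_11 = 1·525 + -3·542 + -1·34 + 1·-143 = -1278
  a_12 = 1·-1278 + -3·525 + -1·542 + 1·34 = -3361
  a_13 = 1·-3361 + -3·-1278 + -1·525 + 1·542 = 490
  a_14 = 1·490 + -3·-3361 + -1·-1278 + 1·525 = 12376

1,-3,-1,1 ; 12376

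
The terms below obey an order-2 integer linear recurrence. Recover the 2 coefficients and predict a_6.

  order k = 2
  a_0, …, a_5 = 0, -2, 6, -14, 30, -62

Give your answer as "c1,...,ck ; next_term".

  a_2 = -3·-2 + -2·0 = 6
  a_3 = -3·6 + -2·-2 = -14
  a_4 = -3·-14 + -2·6 = 30
  a_5 = -3·30 + -2·-14 = -62
  a_6 = -3·-62 + -2·30 = 126

-3,-2 ; 126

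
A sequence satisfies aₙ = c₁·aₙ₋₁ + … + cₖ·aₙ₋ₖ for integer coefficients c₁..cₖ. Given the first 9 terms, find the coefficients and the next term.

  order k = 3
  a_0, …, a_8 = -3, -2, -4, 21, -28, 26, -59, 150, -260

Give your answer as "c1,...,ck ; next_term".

-2,-2,-3 ; 397

  a_3 = -2·-4 + -2·-2 + -3·-3 = 21
  a_4 = -2·21 + -2·-4 + -3·-2 = -28
  a_5 = -2·-28 + -2·21 + -3·-4 = 26
  a_6 = -2·26 + -2·-28 + -3·21 = -59
  a_7 = -2·-59 + -2·26 + -3·-28 = 150
  a_8 = -2·150 + -2·-59 + -3·26 = -260
  a_9 = -2·-260 + -2·150 + -3·-59 = 397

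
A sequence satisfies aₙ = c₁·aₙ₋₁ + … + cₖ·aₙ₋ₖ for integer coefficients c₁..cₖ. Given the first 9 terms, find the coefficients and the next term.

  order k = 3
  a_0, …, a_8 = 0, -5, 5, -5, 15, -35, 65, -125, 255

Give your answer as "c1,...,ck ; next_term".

-2,-1,-2 ; -515

  a_3 = -2·5 + -1·-5 + -2·0 = -5
  a_4 = -2·-5 + -1·5 + -2·-5 = 15
  a_5 = -2·15 + -1·-5 + -2·5 = -35
  a_6 = -2·-35 + -1·15 + -2·-5 = 65
  a_7 = -2·65 + -1·-35 + -2·15 = -125
  a_8 = -2·-125 + -1·65 + -2·-35 = 255
  a_9 = -2·255 + -1·-125 + -2·65 = -515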